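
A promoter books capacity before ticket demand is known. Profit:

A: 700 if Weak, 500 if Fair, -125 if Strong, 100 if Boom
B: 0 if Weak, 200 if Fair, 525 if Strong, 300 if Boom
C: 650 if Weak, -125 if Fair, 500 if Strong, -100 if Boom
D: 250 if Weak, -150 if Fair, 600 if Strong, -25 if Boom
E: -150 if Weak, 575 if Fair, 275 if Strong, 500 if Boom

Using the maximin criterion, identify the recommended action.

Row minima: A=-125, B=0, C=-125, D=-150, E=-150
Best worst-case = 0 → B.

B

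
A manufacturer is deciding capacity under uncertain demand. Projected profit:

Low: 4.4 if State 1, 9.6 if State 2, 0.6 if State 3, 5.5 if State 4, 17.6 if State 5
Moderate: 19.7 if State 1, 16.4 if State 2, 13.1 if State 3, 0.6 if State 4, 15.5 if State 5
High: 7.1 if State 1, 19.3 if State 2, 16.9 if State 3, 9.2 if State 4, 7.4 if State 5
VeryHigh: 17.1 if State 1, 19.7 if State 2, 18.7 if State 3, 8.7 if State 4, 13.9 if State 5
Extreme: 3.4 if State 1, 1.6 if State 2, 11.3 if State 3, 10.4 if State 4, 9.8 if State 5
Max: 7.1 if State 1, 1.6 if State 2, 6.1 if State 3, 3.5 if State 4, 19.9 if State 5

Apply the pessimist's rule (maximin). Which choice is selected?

Row minima: Low=0.6, Moderate=0.6, High=7.1, VeryHigh=8.7, Extreme=1.6, Max=1.6
Best worst-case = 8.7 → VeryHigh.

VeryHigh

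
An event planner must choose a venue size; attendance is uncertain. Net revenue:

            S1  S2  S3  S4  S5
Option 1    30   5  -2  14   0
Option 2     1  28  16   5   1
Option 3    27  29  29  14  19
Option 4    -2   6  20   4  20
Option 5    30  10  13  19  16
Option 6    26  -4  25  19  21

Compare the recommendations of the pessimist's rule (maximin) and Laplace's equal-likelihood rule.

maximin → Option 3; laplace → Option 3 (agree)

Row minima: Option 1=-2, Option 2=1, Option 3=14, Option 4=-2, Option 5=10, Option 6=-4
Best worst-case = 14 → Option 3.
Row averages: Option 1=9.4, Option 2=10.2, Option 3=23.6, Option 4=9.6, Option 5=17.6, Option 6=17.4
Highest average = 23.6 → Option 3.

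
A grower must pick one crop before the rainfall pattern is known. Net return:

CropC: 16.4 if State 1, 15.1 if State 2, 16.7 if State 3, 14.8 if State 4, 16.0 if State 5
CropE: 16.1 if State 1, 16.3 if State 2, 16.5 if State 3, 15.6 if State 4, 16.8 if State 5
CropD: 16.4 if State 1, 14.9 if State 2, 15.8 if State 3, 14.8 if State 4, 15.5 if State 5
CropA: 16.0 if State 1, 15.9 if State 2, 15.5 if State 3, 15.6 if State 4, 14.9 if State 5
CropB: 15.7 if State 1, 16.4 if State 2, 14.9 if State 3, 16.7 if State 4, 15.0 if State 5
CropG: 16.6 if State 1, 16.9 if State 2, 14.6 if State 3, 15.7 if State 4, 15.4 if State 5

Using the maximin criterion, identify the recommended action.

CropE

Row minima: CropC=14.8, CropE=15.6, CropD=14.8, CropA=14.9, CropB=14.9, CropG=14.6
Best worst-case = 15.6 → CropE.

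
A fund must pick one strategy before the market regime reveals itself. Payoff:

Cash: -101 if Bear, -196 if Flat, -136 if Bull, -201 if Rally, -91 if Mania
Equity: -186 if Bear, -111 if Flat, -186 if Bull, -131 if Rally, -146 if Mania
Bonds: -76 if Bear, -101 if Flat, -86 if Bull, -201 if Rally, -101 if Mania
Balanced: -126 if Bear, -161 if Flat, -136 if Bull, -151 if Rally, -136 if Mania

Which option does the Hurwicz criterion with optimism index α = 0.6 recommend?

Bonds

Cash: 0.6·(-91) + 0.4·(-201) = -135
Equity: 0.6·(-111) + 0.4·(-186) = -141
Bonds: 0.6·(-76) + 0.4·(-201) = -126
Balanced: 0.6·(-126) + 0.4·(-161) = -140
Highest Hurwicz score = -126 → Bonds.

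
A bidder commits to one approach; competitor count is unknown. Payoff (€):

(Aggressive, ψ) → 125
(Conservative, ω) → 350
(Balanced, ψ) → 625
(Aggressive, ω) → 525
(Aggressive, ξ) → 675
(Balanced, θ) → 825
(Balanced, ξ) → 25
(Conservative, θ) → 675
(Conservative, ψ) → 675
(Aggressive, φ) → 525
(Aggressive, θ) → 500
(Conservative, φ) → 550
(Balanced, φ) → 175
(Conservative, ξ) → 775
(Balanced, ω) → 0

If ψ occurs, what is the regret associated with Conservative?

0

Best payoff under ψ is 675.
Regret = 675 − 675 = 0.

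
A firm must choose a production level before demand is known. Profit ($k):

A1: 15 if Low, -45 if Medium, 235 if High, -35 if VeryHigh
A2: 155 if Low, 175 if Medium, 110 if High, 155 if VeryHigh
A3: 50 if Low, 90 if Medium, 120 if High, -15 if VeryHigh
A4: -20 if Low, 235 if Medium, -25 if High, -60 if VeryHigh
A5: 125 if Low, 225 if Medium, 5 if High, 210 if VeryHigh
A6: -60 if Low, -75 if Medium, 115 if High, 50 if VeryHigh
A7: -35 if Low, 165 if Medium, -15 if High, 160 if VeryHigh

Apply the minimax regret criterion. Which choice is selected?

A2

Column bests: Low=155, Medium=235, High=235, VeryHigh=210.
A1 regrets: 140, 280, 0, 245 → max 280
A2 regrets: 0, 60, 125, 55 → max 125
A3 regrets: 105, 145, 115, 225 → max 225
A4 regrets: 175, 0, 260, 270 → max 270
A5 regrets: 30, 10, 230, 0 → max 230
A6 regrets: 215, 310, 120, 160 → max 310
A7 regrets: 190, 70, 250, 50 → max 250
Smallest max regret = 125 → A2.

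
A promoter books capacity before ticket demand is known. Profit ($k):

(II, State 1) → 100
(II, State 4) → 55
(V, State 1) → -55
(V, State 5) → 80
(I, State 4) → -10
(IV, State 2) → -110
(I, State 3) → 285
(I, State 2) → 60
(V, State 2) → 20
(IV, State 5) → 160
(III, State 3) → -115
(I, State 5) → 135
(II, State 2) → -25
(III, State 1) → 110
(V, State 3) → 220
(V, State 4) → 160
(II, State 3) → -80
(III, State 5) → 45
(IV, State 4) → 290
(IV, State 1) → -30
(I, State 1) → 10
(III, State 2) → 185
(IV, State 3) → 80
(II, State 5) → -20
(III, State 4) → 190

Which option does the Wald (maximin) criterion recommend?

I

Row minima: I=-10, II=-80, III=-115, IV=-110, V=-55
Best worst-case = -10 → I.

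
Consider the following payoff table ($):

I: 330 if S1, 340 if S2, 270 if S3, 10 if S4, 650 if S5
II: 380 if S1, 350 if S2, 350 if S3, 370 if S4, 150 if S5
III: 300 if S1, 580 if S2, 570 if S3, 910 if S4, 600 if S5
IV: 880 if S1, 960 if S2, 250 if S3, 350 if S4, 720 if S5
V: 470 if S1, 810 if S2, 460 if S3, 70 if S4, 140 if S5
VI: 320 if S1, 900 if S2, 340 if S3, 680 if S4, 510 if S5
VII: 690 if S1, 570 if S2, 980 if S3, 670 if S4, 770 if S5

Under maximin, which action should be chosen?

Row minima: I=10, II=150, III=300, IV=250, V=70, VI=320, VII=570
Best worst-case = 570 → VII.

VII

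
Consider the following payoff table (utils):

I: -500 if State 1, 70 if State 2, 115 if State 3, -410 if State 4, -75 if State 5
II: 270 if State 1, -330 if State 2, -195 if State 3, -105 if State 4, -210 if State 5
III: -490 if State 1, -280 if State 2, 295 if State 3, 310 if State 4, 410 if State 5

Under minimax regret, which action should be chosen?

Column bests: State 1=270, State 2=70, State 3=295, State 4=310, State 5=410.
I regrets: 770, 0, 180, 720, 485 → max 770
II regrets: 0, 400, 490, 415, 620 → max 620
III regrets: 760, 350, 0, 0, 0 → max 760
Smallest max regret = 620 → II.

II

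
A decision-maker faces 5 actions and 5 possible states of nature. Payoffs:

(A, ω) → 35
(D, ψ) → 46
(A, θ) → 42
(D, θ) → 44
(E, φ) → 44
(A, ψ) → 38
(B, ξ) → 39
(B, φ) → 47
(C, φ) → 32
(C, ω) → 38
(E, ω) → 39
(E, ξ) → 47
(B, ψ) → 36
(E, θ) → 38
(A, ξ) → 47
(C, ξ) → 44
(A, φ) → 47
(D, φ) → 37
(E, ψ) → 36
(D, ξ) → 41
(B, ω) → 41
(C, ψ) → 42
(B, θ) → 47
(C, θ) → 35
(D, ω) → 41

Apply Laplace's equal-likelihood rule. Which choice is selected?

Row averages: A=41.8, B=42, C=38.2, D=41.8, E=40.8
Highest average = 42 → B.

B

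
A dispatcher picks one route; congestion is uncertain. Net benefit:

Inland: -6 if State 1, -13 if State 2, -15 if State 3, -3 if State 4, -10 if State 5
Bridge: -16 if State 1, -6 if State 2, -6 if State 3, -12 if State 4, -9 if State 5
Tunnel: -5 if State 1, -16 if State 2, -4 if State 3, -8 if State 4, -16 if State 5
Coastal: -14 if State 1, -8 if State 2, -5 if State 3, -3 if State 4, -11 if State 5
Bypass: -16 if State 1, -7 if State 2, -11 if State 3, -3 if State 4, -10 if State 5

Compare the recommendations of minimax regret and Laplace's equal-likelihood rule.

Column bests: State 1=-5, State 2=-6, State 3=-4, State 4=-3, State 5=-9.
Inland regrets: 1, 7, 11, 0, 1 → max 11
Bridge regrets: 11, 0, 2, 9, 0 → max 11
Tunnel regrets: 0, 10, 0, 5, 7 → max 10
Coastal regrets: 9, 2, 1, 0, 2 → max 9
Bypass regrets: 11, 1, 7, 0, 1 → max 11
Smallest max regret = 9 → Coastal.
Row averages: Inland=-9.4, Bridge=-9.8, Tunnel=-9.8, Coastal=-8.2, Bypass=-9.4
Highest average = -8.2 → Coastal.

minimax regret → Coastal; laplace → Coastal (agree)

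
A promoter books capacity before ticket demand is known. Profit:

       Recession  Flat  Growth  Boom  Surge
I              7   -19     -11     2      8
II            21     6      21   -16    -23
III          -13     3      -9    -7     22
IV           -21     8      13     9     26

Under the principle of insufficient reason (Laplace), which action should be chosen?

Row averages: I=-2.6, II=1.8, III=-0.8, IV=7
Highest average = 7 → IV.

IV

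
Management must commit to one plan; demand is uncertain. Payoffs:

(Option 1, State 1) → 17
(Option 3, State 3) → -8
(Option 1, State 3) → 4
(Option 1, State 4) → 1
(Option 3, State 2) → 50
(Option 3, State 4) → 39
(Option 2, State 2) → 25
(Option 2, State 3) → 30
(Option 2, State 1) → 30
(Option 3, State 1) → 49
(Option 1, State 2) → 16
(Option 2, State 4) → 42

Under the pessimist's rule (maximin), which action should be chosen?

Option 2

Row minima: Option 1=1, Option 2=25, Option 3=-8
Best worst-case = 25 → Option 2.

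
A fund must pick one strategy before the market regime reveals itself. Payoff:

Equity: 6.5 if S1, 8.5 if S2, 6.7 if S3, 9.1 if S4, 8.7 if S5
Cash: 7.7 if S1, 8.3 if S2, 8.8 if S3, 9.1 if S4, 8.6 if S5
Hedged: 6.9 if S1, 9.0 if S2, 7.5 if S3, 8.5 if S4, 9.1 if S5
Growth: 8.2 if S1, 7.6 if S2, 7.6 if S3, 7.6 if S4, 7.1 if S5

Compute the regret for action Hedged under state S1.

Best payoff under S1 is 8.2.
Regret = 8.2 − 6.9 = 1.3.

1.3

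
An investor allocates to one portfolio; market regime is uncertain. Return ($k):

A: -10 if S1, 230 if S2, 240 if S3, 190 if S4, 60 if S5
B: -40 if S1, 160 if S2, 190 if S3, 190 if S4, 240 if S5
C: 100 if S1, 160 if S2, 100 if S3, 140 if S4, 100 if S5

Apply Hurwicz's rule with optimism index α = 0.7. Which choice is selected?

A

A: 0.7·240 + 0.3·(-10) = 165
B: 0.7·240 + 0.3·(-40) = 156
C: 0.7·160 + 0.3·100 = 142
Highest Hurwicz score = 165 → A.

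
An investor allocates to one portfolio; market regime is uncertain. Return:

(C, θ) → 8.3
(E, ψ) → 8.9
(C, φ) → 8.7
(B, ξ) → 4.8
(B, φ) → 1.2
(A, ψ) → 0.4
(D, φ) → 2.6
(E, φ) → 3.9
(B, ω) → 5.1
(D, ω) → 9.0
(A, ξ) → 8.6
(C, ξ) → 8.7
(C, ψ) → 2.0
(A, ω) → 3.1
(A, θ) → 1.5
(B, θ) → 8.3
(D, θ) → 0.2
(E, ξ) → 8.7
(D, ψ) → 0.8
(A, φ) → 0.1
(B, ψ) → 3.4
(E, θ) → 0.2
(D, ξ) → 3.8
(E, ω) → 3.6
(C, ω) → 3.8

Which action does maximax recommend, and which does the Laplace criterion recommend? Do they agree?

maximax → D; laplace → C (disagree)

Row maxima: A=8.6, B=8.3, C=8.7, D=9.0, E=8.9
Best best-case = 9.0 → D.
Row averages: A=2.74, B=4.56, C=6.3, D=3.28, E=5.06
Highest average = 6.3 → C.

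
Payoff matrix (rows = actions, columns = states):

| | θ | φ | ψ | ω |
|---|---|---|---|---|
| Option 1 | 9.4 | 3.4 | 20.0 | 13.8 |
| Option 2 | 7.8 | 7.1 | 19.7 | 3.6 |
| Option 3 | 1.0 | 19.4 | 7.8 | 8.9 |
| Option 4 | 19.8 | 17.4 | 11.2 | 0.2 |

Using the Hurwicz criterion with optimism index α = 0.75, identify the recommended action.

Option 1: 0.75·20.0 + 0.25·3.4 = 15.85
Option 2: 0.75·19.7 + 0.25·3.6 = 15.675
Option 3: 0.75·19.4 + 0.25·1.0 = 14.8
Option 4: 0.75·19.8 + 0.25·0.2 = 14.9
Highest Hurwicz score = 15.85 → Option 1.

Option 1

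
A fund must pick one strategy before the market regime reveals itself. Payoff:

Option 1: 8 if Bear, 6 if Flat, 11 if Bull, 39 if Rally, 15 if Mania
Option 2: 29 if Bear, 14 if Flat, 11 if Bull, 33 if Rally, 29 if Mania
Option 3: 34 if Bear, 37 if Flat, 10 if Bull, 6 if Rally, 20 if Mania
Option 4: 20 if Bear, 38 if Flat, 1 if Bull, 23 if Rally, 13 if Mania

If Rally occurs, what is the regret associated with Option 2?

Best payoff under Rally is 39.
Regret = 39 − 33 = 6.

6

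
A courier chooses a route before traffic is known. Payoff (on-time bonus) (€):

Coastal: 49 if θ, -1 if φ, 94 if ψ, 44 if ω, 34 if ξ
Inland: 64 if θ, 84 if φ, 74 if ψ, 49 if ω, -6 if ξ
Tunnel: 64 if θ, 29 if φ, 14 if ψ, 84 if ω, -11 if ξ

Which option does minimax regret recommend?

Inland

Column bests: θ=64, φ=84, ψ=94, ω=84, ξ=34.
Coastal regrets: 15, 85, 0, 40, 0 → max 85
Inland regrets: 0, 0, 20, 35, 40 → max 40
Tunnel regrets: 0, 55, 80, 0, 45 → max 80
Smallest max regret = 40 → Inland.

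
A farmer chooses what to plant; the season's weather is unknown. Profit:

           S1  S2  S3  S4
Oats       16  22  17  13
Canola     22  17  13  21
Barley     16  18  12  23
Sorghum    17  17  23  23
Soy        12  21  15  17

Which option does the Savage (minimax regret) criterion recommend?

Column bests: S1=22, S2=22, S3=23, S4=23.
Oats regrets: 6, 0, 6, 10 → max 10
Canola regrets: 0, 5, 10, 2 → max 10
Barley regrets: 6, 4, 11, 0 → max 11
Sorghum regrets: 5, 5, 0, 0 → max 5
Soy regrets: 10, 1, 8, 6 → max 10
Smallest max regret = 5 → Sorghum.

Sorghum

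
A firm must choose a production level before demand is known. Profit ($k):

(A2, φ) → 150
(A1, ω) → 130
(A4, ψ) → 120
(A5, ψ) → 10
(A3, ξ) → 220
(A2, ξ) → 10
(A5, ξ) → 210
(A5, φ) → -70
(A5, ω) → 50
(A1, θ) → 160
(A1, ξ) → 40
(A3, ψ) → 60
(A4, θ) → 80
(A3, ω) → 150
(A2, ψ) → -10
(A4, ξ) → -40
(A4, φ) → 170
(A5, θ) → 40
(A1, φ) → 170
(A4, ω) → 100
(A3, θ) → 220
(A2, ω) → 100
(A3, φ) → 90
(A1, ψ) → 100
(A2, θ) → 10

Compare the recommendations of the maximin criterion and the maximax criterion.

Row minima: A1=40, A2=-10, A3=60, A4=-40, A5=-70
Best worst-case = 60 → A3.
Row maxima: A1=170, A2=150, A3=220, A4=170, A5=210
Best best-case = 220 → A3.

maximin → A3; maximax → A3 (agree)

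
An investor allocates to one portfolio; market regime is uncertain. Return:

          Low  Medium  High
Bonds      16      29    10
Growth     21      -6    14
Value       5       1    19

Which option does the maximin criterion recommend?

Bonds

Row minima: Bonds=10, Growth=-6, Value=1
Best worst-case = 10 → Bonds.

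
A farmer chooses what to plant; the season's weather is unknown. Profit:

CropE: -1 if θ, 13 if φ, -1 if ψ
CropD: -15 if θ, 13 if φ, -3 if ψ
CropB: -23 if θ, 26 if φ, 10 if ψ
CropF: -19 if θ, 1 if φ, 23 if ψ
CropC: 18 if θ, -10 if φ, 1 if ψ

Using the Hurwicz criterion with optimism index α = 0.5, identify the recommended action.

CropE: 0.5·13 + 0.5·(-1) = 6
CropD: 0.5·13 + 0.5·(-15) = -1
CropB: 0.5·26 + 0.5·(-23) = 1.5
CropF: 0.5·23 + 0.5·(-19) = 2
CropC: 0.5·18 + 0.5·(-10) = 4
Highest Hurwicz score = 6 → CropE.

CropE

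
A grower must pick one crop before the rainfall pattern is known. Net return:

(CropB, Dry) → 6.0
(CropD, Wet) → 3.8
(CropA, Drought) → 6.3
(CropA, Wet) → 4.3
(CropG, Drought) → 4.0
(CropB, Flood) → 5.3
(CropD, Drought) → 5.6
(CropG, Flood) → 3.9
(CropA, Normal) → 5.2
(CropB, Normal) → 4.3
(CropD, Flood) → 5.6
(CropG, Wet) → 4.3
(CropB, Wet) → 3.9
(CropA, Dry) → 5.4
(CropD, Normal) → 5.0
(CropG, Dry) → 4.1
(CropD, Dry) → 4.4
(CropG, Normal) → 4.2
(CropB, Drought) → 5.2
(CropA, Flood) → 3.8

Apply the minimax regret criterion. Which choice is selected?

Column bests: Drought=6.3, Dry=6.0, Normal=5.2, Wet=4.3, Flood=5.6.
CropG regrets: 2.3, 1.9, 1.0, 0.0, 1.7 → max 2.3
CropA regrets: 0.0, 0.6, 0.0, 0.0, 1.8 → max 1.8
CropB regrets: 1.1, 0.0, 0.9, 0.4, 0.3 → max 1.1
CropD regrets: 0.7, 1.6, 0.2, 0.5, 0.0 → max 1.6
Smallest max regret = 1.1 → CropB.

CropB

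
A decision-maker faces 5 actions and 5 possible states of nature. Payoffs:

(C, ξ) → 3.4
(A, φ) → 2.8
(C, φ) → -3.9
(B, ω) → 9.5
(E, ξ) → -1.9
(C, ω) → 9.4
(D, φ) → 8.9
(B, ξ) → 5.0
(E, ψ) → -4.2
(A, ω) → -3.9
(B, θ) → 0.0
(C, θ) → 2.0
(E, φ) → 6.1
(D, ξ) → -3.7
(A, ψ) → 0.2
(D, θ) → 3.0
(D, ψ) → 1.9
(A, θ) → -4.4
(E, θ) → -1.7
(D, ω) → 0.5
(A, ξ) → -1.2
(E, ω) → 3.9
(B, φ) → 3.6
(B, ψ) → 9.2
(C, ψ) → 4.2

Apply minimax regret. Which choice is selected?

B

Column bests: θ=3.0, φ=8.9, ψ=9.2, ω=9.5, ξ=5.0.
A regrets: 7.4, 6.1, 9.0, 13.4, 6.2 → max 13.4
B regrets: 3.0, 5.3, 0.0, 0.0, 0.0 → max 5.3
C regrets: 1.0, 12.8, 5.0, 0.1, 1.6 → max 12.8
D regrets: 0.0, 0.0, 7.3, 9.0, 8.7 → max 9.0
E regrets: 4.7, 2.8, 13.4, 5.6, 6.9 → max 13.4
Smallest max regret = 5.3 → B.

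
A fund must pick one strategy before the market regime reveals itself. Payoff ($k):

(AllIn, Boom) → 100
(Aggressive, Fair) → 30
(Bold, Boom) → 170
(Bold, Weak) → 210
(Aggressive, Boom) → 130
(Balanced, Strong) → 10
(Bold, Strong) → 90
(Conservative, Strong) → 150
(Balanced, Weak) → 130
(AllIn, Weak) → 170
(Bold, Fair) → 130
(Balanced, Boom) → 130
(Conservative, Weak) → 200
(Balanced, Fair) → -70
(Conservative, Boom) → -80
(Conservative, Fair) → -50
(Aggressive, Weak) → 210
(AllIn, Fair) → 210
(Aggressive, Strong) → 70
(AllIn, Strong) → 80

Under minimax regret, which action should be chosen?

Column bests: Weak=210, Fair=210, Strong=150, Boom=170.
Conservative regrets: 10, 260, 0, 250 → max 260
Balanced regrets: 80, 280, 140, 40 → max 280
Aggressive regrets: 0, 180, 80, 40 → max 180
Bold regrets: 0, 80, 60, 0 → max 80
AllIn regrets: 40, 0, 70, 70 → max 70
Smallest max regret = 70 → AllIn.

AllIn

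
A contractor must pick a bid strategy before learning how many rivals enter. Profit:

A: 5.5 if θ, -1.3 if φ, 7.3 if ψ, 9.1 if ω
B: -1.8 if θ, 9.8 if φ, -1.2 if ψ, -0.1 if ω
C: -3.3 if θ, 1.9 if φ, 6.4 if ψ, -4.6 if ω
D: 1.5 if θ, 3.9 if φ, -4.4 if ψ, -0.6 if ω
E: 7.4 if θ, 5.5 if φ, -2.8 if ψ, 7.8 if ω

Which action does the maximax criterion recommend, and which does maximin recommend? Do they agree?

maximax → B; maximin → A (disagree)

Row maxima: A=9.1, B=9.8, C=6.4, D=3.9, E=7.8
Best best-case = 9.8 → B.
Row minima: A=-1.3, B=-1.8, C=-4.6, D=-4.4, E=-2.8
Best worst-case = -1.3 → A.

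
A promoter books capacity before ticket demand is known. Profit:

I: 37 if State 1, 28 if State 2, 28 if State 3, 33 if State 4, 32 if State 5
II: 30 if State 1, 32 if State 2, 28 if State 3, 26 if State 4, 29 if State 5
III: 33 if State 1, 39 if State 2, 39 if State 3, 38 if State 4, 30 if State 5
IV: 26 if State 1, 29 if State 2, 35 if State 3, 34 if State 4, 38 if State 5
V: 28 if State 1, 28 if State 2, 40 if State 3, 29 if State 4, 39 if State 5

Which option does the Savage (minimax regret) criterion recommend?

III

Column bests: State 1=37, State 2=39, State 3=40, State 4=38, State 5=39.
I regrets: 0, 11, 12, 5, 7 → max 12
II regrets: 7, 7, 12, 12, 10 → max 12
III regrets: 4, 0, 1, 0, 9 → max 9
IV regrets: 11, 10, 5, 4, 1 → max 11
V regrets: 9, 11, 0, 9, 0 → max 11
Smallest max regret = 9 → III.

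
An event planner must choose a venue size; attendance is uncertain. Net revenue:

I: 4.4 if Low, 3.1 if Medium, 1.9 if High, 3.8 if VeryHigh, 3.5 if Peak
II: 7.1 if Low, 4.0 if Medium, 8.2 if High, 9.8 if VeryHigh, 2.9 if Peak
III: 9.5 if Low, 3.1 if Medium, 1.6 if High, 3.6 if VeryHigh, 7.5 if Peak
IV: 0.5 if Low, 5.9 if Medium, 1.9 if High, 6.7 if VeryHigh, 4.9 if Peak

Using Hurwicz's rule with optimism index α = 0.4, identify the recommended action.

II

I: 0.4·4.4 + 0.6·1.9 = 2.9
II: 0.4·9.8 + 0.6·2.9 = 5.66
III: 0.4·9.5 + 0.6·1.6 = 4.76
IV: 0.4·6.7 + 0.6·0.5 = 2.98
Highest Hurwicz score = 5.66 → II.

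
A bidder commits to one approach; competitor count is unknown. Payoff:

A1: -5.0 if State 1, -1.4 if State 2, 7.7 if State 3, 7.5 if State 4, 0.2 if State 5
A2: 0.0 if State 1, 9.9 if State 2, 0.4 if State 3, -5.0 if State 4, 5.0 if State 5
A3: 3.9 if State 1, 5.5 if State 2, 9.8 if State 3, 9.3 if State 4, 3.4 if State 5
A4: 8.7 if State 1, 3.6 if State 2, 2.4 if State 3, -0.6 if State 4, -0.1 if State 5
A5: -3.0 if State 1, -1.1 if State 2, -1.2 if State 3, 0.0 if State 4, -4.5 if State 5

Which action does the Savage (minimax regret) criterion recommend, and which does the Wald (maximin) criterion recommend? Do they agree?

minimax regret → A3; maximin → A3 (agree)

Column bests: State 1=8.7, State 2=9.9, State 3=9.8, State 4=9.3, State 5=5.0.
A1 regrets: 13.7, 11.3, 2.1, 1.8, 4.8 → max 13.7
A2 regrets: 8.7, 0.0, 9.4, 14.3, 0.0 → max 14.3
A3 regrets: 4.8, 4.4, 0.0, 0.0, 1.6 → max 4.8
A4 regrets: 0.0, 6.3, 7.4, 9.9, 5.1 → max 9.9
A5 regrets: 11.7, 11.0, 11.0, 9.3, 9.5 → max 11.7
Smallest max regret = 4.8 → A3.
Row minima: A1=-5.0, A2=-5.0, A3=3.4, A4=-0.6, A5=-4.5
Best worst-case = 3.4 → A3.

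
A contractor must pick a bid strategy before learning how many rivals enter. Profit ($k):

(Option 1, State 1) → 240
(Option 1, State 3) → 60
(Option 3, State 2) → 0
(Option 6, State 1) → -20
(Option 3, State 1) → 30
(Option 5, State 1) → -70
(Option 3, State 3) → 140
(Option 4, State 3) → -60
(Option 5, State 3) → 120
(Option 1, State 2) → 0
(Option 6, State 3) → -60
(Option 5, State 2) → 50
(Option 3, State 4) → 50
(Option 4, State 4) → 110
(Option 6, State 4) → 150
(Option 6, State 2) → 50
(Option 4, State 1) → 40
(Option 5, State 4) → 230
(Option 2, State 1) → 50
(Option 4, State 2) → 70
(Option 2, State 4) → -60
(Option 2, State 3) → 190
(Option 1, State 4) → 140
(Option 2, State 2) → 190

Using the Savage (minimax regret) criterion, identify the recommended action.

Option 1

Column bests: State 1=240, State 2=190, State 3=190, State 4=230.
Option 1 regrets: 0, 190, 130, 90 → max 190
Option 2 regrets: 190, 0, 0, 290 → max 290
Option 3 regrets: 210, 190, 50, 180 → max 210
Option 4 regrets: 200, 120, 250, 120 → max 250
Option 5 regrets: 310, 140, 70, 0 → max 310
Option 6 regrets: 260, 140, 250, 80 → max 260
Smallest max regret = 190 → Option 1.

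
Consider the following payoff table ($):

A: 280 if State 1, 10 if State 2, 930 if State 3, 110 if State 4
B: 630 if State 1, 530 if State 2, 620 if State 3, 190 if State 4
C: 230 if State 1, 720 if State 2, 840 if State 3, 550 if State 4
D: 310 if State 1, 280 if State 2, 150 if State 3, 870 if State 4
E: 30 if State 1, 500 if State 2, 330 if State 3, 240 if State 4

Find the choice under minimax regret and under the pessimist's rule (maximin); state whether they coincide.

Column bests: State 1=630, State 2=720, State 3=930, State 4=870.
A regrets: 350, 710, 0, 760 → max 760
B regrets: 0, 190, 310, 680 → max 680
C regrets: 400, 0, 90, 320 → max 400
D regrets: 320, 440, 780, 0 → max 780
E regrets: 600, 220, 600, 630 → max 630
Smallest max regret = 400 → C.
Row minima: A=10, B=190, C=230, D=150, E=30
Best worst-case = 230 → C.

minimax regret → C; maximin → C (agree)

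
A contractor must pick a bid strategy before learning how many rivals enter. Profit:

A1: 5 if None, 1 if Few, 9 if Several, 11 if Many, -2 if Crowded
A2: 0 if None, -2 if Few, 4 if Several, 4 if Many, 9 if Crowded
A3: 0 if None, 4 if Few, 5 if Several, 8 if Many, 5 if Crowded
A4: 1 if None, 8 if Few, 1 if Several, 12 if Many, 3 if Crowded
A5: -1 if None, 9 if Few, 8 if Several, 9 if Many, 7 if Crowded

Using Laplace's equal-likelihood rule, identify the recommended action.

Row averages: A1=4.8, A2=3, A3=4.4, A4=5, A5=6.4
Highest average = 6.4 → A5.

A5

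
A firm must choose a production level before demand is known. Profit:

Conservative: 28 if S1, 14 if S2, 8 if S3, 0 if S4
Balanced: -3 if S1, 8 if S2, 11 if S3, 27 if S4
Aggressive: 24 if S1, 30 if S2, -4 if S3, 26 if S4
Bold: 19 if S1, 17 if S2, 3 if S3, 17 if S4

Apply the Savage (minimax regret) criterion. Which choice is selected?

Column bests: S1=28, S2=30, S3=11, S4=27.
Conservative regrets: 0, 16, 3, 27 → max 27
Balanced regrets: 31, 22, 0, 0 → max 31
Aggressive regrets: 4, 0, 15, 1 → max 15
Bold regrets: 9, 13, 8, 10 → max 13
Smallest max regret = 13 → Bold.

Bold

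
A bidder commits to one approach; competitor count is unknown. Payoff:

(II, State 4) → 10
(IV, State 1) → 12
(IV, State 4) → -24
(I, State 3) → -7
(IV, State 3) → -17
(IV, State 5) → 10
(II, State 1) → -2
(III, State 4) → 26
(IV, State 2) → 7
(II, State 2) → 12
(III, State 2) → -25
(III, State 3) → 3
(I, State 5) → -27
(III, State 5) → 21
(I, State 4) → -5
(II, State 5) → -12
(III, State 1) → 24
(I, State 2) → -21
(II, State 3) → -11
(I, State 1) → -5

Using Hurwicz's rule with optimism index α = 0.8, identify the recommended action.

I: 0.8·(-5) + 0.2·(-27) = -9.4
II: 0.8·12 + 0.2·(-12) = 7.2
III: 0.8·26 + 0.2·(-25) = 15.8
IV: 0.8·12 + 0.2·(-24) = 4.8
Highest Hurwicz score = 15.8 → III.

III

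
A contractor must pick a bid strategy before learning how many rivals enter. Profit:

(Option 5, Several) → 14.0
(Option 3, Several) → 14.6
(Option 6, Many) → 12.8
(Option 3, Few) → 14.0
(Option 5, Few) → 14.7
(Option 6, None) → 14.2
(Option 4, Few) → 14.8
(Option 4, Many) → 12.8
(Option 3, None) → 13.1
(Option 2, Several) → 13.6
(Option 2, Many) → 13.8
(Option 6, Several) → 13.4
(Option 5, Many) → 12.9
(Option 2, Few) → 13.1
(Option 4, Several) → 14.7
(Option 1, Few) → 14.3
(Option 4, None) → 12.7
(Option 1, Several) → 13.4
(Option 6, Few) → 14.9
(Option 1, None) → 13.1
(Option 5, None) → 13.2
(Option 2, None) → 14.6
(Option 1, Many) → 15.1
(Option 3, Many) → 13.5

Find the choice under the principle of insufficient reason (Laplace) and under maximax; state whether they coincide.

laplace → Option 1; maximax → Option 1 (agree)

Row averages: Option 1=13.975, Option 2=13.775, Option 3=13.8, Option 4=13.75, Option 5=13.7, Option 6=13.825
Highest average = 13.975 → Option 1.
Row maxima: Option 1=15.1, Option 2=14.6, Option 3=14.6, Option 4=14.8, Option 5=14.7, Option 6=14.9
Best best-case = 15.1 → Option 1.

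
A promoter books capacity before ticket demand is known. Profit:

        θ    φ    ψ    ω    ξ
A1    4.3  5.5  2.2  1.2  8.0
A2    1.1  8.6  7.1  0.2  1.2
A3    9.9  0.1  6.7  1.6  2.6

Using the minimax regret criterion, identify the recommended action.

A1

Column bests: θ=9.9, φ=8.6, ψ=7.1, ω=1.6, ξ=8.0.
A1 regrets: 5.6, 3.1, 4.9, 0.4, 0.0 → max 5.6
A2 regrets: 8.8, 0.0, 0.0, 1.4, 6.8 → max 8.8
A3 regrets: 0.0, 8.5, 0.4, 0.0, 5.4 → max 8.5
Smallest max regret = 5.6 → A1.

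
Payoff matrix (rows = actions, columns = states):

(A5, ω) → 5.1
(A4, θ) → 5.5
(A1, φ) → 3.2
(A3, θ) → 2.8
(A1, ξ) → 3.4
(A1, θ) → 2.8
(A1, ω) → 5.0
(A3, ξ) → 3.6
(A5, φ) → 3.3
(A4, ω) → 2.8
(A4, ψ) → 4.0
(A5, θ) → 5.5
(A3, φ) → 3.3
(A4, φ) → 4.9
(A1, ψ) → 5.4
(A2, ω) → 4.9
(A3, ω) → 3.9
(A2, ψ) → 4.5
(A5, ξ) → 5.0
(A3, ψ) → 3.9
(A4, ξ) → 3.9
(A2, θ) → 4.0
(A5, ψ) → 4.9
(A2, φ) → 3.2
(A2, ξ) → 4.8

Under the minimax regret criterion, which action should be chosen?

Column bests: θ=5.5, φ=4.9, ψ=5.4, ω=5.1, ξ=5.0.
A1 regrets: 2.7, 1.7, 0.0, 0.1, 1.6 → max 2.7
A2 regrets: 1.5, 1.7, 0.9, 0.2, 0.2 → max 1.7
A3 regrets: 2.7, 1.6, 1.5, 1.2, 1.4 → max 2.7
A4 regrets: 0.0, 0.0, 1.4, 2.3, 1.1 → max 2.3
A5 regrets: 0.0, 1.6, 0.5, 0.0, 0.0 → max 1.6
Smallest max regret = 1.6 → A5.

A5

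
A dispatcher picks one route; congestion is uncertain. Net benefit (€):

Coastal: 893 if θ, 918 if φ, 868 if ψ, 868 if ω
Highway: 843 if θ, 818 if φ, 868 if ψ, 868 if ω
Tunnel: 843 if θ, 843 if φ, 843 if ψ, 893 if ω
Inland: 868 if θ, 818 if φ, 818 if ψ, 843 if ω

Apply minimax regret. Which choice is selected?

Column bests: θ=893, φ=918, ψ=868, ω=893.
Coastal regrets: 0, 0, 0, 25 → max 25
Highway regrets: 50, 100, 0, 25 → max 100
Tunnel regrets: 50, 75, 25, 0 → max 75
Inland regrets: 25, 100, 50, 50 → max 100
Smallest max regret = 25 → Coastal.

Coastal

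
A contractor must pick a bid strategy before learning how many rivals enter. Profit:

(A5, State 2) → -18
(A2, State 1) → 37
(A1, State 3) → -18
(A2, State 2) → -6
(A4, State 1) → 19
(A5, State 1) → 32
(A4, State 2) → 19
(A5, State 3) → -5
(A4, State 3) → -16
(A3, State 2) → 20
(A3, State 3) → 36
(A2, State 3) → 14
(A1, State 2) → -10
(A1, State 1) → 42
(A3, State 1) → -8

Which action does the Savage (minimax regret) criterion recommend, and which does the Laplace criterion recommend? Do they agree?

minimax regret → A2; laplace → A3 (disagree)

Column bests: State 1=42, State 2=20, State 3=36.
A1 regrets: 0, 30, 54 → max 54
A2 regrets: 5, 26, 22 → max 26
A3 regrets: 50, 0, 0 → max 50
A4 regrets: 23, 1, 52 → max 52
A5 regrets: 10, 38, 41 → max 41
Smallest max regret = 26 → A2.
Row averages: A1=14/3, A2=15, A3=16, A4=22/3, A5=3
Highest average = 16 → A3.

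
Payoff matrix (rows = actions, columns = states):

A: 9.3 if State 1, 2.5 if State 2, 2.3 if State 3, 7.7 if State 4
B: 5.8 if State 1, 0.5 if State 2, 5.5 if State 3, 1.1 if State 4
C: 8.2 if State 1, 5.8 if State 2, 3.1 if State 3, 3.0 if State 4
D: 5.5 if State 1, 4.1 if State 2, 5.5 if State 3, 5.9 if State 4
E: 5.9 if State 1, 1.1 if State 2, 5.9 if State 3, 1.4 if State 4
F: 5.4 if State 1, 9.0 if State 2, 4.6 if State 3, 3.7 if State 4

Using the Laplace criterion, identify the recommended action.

F

Row averages: A=5.45, B=3.225, C=5.025, D=5.25, E=3.575, F=5.675
Highest average = 5.675 → F.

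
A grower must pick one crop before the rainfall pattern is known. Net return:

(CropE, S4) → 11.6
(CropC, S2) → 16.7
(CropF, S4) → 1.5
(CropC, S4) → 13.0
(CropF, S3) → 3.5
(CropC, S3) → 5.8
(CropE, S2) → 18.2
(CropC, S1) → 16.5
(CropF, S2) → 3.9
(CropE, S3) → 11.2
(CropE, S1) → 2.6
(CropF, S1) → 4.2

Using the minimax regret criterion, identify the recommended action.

Column bests: S1=16.5, S2=18.2, S3=11.2, S4=13.0.
CropF regrets: 12.3, 14.3, 7.7, 11.5 → max 14.3
CropE regrets: 13.9, 0.0, 0.0, 1.4 → max 13.9
CropC regrets: 0.0, 1.5, 5.4, 0.0 → max 5.4
Smallest max regret = 5.4 → CropC.

CropC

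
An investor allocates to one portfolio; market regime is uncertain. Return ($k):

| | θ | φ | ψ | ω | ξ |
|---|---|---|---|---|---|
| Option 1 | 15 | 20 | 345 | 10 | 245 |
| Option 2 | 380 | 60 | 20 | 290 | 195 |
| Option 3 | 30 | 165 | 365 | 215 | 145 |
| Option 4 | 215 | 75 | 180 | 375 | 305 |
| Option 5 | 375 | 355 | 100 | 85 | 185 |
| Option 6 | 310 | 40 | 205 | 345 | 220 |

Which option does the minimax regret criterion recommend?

Option 4

Column bests: θ=380, φ=355, ψ=365, ω=375, ξ=305.
Option 1 regrets: 365, 335, 20, 365, 60 → max 365
Option 2 regrets: 0, 295, 345, 85, 110 → max 345
Option 3 regrets: 350, 190, 0, 160, 160 → max 350
Option 4 regrets: 165, 280, 185, 0, 0 → max 280
Option 5 regrets: 5, 0, 265, 290, 120 → max 290
Option 6 regrets: 70, 315, 160, 30, 85 → max 315
Smallest max regret = 280 → Option 4.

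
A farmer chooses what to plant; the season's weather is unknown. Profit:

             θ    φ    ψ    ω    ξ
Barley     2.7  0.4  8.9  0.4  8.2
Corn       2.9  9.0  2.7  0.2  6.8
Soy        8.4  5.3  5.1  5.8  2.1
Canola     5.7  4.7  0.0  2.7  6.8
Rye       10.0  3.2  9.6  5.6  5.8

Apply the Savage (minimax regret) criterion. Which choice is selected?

Rye

Column bests: θ=10.0, φ=9.0, ψ=9.6, ω=5.8, ξ=8.2.
Barley regrets: 7.3, 8.6, 0.7, 5.4, 0.0 → max 8.6
Corn regrets: 7.1, 0.0, 6.9, 5.6, 1.4 → max 7.1
Soy regrets: 1.6, 3.7, 4.5, 0.0, 6.1 → max 6.1
Canola regrets: 4.3, 4.3, 9.6, 3.1, 1.4 → max 9.6
Rye regrets: 0.0, 5.8, 0.0, 0.2, 2.4 → max 5.8
Smallest max regret = 5.8 → Rye.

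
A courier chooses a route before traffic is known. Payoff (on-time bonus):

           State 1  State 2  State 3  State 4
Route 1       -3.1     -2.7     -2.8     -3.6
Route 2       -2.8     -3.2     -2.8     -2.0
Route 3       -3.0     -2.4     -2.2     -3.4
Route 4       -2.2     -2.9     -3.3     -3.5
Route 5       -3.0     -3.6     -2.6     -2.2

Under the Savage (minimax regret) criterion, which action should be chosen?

Column bests: State 1=-2.2, State 2=-2.4, State 3=-2.2, State 4=-2.0.
Route 1 regrets: 0.9, 0.3, 0.6, 1.6 → max 1.6
Route 2 regrets: 0.6, 0.8, 0.6, 0.0 → max 0.8
Route 3 regrets: 0.8, 0.0, 0.0, 1.4 → max 1.4
Route 4 regrets: 0.0, 0.5, 1.1, 1.5 → max 1.5
Route 5 regrets: 0.8, 1.2, 0.4, 0.2 → max 1.2
Smallest max regret = 0.8 → Route 2.

Route 2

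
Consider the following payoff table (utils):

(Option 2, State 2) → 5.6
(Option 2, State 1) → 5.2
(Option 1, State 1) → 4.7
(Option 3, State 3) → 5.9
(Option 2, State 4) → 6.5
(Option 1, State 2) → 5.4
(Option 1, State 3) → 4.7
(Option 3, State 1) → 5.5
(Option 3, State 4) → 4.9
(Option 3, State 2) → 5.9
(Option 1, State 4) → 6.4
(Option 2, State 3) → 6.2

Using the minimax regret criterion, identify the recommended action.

Option 2

Column bests: State 1=5.5, State 2=5.9, State 3=6.2, State 4=6.5.
Option 1 regrets: 0.8, 0.5, 1.5, 0.1 → max 1.5
Option 2 regrets: 0.3, 0.3, 0.0, 0.0 → max 0.3
Option 3 regrets: 0.0, 0.0, 0.3, 1.6 → max 1.6
Smallest max regret = 0.3 → Option 2.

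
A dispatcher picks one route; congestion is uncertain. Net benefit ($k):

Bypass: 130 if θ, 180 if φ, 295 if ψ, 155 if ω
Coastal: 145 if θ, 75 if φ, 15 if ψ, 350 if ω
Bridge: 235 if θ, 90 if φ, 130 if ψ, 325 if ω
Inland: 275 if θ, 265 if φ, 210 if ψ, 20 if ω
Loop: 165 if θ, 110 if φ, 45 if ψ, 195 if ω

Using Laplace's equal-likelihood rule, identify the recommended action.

Bridge

Row averages: Bypass=190, Coastal=146.25, Bridge=195, Inland=192.5, Loop=128.75
Highest average = 195 → Bridge.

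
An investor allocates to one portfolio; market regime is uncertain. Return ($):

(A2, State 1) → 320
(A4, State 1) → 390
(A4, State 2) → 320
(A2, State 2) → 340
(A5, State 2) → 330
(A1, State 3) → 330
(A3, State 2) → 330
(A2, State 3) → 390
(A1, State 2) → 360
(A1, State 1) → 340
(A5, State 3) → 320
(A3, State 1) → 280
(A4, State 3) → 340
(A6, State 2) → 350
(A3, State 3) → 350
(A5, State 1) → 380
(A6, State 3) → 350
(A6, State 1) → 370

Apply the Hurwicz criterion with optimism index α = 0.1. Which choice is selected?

A6

A1: 0.1·360 + 0.9·330 = 333
A2: 0.1·390 + 0.9·320 = 327
A3: 0.1·350 + 0.9·280 = 287
A4: 0.1·390 + 0.9·320 = 327
A5: 0.1·380 + 0.9·320 = 326
A6: 0.1·370 + 0.9·350 = 352
Highest Hurwicz score = 352 → A6.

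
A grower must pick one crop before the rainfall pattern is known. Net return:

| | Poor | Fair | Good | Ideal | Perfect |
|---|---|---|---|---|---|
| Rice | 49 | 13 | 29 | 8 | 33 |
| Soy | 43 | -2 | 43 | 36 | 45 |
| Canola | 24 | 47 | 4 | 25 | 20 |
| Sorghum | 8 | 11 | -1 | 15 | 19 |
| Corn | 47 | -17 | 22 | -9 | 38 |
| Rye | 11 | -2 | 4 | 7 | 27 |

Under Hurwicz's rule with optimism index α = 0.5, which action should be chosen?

Rice

Rice: 0.5·49 + 0.5·8 = 28.5
Soy: 0.5·45 + 0.5·(-2) = 21.5
Canola: 0.5·47 + 0.5·4 = 25.5
Sorghum: 0.5·19 + 0.5·(-1) = 9
Corn: 0.5·47 + 0.5·(-17) = 15
Rye: 0.5·27 + 0.5·(-2) = 12.5
Highest Hurwicz score = 28.5 → Rice.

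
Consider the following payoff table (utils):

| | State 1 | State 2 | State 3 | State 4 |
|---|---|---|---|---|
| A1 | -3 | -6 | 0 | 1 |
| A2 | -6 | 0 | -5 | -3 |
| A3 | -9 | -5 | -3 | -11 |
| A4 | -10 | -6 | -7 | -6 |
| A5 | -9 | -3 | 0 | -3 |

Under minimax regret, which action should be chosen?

A2

Column bests: State 1=-3, State 2=0, State 3=0, State 4=1.
A1 regrets: 0, 6, 0, 0 → max 6
A2 regrets: 3, 0, 5, 4 → max 5
A3 regrets: 6, 5, 3, 12 → max 12
A4 regrets: 7, 6, 7, 7 → max 7
A5 regrets: 6, 3, 0, 4 → max 6
Smallest max regret = 5 → A2.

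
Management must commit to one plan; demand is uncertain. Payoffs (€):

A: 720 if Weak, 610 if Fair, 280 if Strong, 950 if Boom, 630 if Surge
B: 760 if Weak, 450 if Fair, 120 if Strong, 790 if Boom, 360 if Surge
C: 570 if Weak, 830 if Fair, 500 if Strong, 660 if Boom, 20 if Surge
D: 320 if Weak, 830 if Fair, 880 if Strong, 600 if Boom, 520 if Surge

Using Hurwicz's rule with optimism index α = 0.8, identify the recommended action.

A: 0.8·950 + 0.2·280 = 816
B: 0.8·790 + 0.2·120 = 656
C: 0.8·830 + 0.2·20 = 668
D: 0.8·880 + 0.2·320 = 768
Highest Hurwicz score = 816 → A.

A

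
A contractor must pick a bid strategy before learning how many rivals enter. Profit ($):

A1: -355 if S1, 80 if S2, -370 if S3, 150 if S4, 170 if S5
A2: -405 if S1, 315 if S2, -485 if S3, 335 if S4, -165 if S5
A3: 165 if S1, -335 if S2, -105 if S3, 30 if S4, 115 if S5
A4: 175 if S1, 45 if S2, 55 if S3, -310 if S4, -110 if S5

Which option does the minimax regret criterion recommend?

A1

Column bests: S1=175, S2=315, S3=55, S4=335, S5=170.
A1 regrets: 530, 235, 425, 185, 0 → max 530
A2 regrets: 580, 0, 540, 0, 335 → max 580
A3 regrets: 10, 650, 160, 305, 55 → max 650
A4 regrets: 0, 270, 0, 645, 280 → max 645
Smallest max regret = 530 → A1.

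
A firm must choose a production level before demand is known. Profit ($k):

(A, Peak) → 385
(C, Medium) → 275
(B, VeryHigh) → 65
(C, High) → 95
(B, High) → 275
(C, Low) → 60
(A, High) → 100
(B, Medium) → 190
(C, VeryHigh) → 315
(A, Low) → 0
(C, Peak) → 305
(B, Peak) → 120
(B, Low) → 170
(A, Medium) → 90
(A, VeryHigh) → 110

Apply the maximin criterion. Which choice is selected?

Row minima: A=0, B=65, C=60
Best worst-case = 65 → B.

B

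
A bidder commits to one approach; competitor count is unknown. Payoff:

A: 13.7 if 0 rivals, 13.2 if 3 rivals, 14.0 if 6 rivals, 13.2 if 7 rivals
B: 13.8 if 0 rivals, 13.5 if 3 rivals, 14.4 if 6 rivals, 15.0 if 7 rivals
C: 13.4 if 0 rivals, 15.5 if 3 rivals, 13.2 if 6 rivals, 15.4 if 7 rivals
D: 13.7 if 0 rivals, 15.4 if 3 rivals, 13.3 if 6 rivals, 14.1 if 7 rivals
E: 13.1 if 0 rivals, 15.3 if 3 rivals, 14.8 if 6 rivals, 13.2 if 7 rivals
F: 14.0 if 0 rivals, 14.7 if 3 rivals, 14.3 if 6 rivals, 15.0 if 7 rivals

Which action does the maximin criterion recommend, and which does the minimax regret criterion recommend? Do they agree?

Row minima: A=13.2, B=13.5, C=13.2, D=13.3, E=13.1, F=14.0
Best worst-case = 14.0 → F.
Column bests: 0 rivals=14.0, 3 rivals=15.5, 6 rivals=14.8, 7 rivals=15.4.
A regrets: 0.3, 2.3, 0.8, 2.2 → max 2.3
B regrets: 0.2, 2.0, 0.4, 0.4 → max 2.0
C regrets: 0.6, 0.0, 1.6, 0.0 → max 1.6
D regrets: 0.3, 0.1, 1.5, 1.3 → max 1.5
E regrets: 0.9, 0.2, 0.0, 2.2 → max 2.2
F regrets: 0.0, 0.8, 0.5, 0.4 → max 0.8
Smallest max regret = 0.8 → F.

maximin → F; minimax regret → F (agree)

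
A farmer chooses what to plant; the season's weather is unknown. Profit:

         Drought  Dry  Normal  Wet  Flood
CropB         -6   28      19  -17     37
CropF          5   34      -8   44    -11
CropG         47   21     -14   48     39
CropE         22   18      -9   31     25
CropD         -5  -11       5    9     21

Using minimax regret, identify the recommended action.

Column bests: Drought=47, Dry=34, Normal=19, Wet=48, Flood=39.
CropB regrets: 53, 6, 0, 65, 2 → max 65
CropF regrets: 42, 0, 27, 4, 50 → max 50
CropG regrets: 0, 13, 33, 0, 0 → max 33
CropE regrets: 25, 16, 28, 17, 14 → max 28
CropD regrets: 52, 45, 14, 39, 18 → max 52
Smallest max regret = 28 → CropE.

CropE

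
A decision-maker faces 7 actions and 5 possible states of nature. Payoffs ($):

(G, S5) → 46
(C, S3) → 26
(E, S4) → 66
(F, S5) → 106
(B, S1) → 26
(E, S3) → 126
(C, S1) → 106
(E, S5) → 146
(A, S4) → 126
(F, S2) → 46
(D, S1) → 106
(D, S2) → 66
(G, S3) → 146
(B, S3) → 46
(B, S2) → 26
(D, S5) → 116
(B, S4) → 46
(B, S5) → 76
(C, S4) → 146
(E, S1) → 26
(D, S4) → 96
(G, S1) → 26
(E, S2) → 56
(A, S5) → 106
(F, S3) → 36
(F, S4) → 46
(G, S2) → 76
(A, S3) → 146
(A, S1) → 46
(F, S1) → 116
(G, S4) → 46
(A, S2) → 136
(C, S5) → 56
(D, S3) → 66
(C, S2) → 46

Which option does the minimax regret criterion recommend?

Column bests: S1=116, S2=136, S3=146, S4=146, S5=146.
A regrets: 70, 0, 0, 20, 40 → max 70
B regrets: 90, 110, 100, 100, 70 → max 110
C regrets: 10, 90, 120, 0, 90 → max 120
D regrets: 10, 70, 80, 50, 30 → max 80
E regrets: 90, 80, 20, 80, 0 → max 90
F regrets: 0, 90, 110, 100, 40 → max 110
G regrets: 90, 60, 0, 100, 100 → max 100
Smallest max regret = 70 → A.

A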